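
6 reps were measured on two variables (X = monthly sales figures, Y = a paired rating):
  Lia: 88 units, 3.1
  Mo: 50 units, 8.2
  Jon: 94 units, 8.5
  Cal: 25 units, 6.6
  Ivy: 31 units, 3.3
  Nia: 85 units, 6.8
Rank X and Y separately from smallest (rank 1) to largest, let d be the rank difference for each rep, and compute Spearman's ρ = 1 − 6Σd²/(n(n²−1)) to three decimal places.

Ranks of variable 1: 5, 3, 6, 1, 2, 4
Ranks of variable 2: 1, 5, 6, 3, 2, 4
d = r₁ − r₂: 4, -2, 0, -2, 0, 0
d²: 16, 4, 0, 4, 0, 0; Σd² = 24
ρ = 1 − 6·24/(6·35) = 1 − 144/210 = 0.314

0.314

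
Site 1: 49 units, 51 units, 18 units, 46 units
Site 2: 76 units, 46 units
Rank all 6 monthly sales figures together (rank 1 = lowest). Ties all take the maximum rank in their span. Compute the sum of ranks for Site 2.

9

Sorted (ascending): 18, 46, 46, 49, 51, 76
The 2 values of 46 occupy positions 2–3 → each gets rank 3.
Site 2 values → pooled ranks: 76→6, 46→3
Rank sum = 6 + 3 = 9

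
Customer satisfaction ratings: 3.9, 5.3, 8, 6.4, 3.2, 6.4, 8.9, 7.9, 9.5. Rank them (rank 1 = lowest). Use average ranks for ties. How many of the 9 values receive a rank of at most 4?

Sorted (ascending): 3.2, 3.9, 5.3, 6.4, 6.4, 7.9, 8, 8.9, 9.5
The 2 values of 6.4 occupy positions 4–5 → average rank (4+5)/2 = 4.5.
Ranks ≤ 4: {1, 2, 3} → 3 values.

3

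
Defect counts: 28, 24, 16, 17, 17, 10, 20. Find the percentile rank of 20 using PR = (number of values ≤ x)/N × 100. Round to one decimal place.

71.4

N = 7.
Strictly below 20: 4. Equal to 20: 1.
PR = 5/7 × 100 = 71.4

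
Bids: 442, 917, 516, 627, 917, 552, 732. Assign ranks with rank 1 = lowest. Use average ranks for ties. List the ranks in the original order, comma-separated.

Sorted (ascending): 442, 516, 552, 627, 732, 917, 917
The 2 values of 917 occupy positions 6–7 → average rank (6+7)/2 = 6.5.

1, 6.5, 2, 4, 6.5, 3, 5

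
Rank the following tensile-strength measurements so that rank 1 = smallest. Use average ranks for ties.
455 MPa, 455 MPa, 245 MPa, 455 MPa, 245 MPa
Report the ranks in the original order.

4, 4, 1.5, 4, 1.5

Sorted (ascending): 245, 245, 455, 455, 455
The 2 values of 245 occupy positions 1–2 → average rank (1+2)/2 = 1.5.
The 3 values of 455 occupy positions 3–5 → average rank 4.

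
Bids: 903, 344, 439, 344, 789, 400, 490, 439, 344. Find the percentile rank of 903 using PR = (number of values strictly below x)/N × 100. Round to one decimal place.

88.9

N = 9.
Strictly below 903: 8. Equal to 903: 1.
PR = 8/9 × 100 = 88.9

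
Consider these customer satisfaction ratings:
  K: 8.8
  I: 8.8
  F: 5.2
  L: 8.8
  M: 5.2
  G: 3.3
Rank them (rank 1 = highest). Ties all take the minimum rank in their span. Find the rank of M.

Sorted (descending): 8.8, 8.8, 8.8, 5.2, 5.2, 3.3
The 3 values of 8.8 occupy positions 1–3 → each gets rank 1.
The 2 values of 5.2 occupy positions 4–5 → each gets rank 4.
M has value 5.2 → rank 4.

4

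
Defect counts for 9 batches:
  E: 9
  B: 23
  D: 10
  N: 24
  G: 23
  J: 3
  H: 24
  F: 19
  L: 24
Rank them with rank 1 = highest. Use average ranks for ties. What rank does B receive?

4.5

Sorted (descending): 24, 24, 24, 23, 23, 19, 10, 9, 3
The 3 values of 24 occupy positions 1–3 → average rank 2.
The 2 values of 23 occupy positions 4–5 → average rank (4+5)/2 = 4.5.
B has value 23 → rank 4.5.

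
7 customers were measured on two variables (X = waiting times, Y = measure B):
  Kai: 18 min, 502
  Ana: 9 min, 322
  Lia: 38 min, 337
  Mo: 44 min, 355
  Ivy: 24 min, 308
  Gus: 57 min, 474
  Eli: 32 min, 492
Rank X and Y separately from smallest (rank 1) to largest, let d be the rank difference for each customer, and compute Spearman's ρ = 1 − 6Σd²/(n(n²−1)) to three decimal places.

0.179

Ranks of variable 1: 2, 1, 5, 6, 3, 7, 4
Ranks of variable 2: 7, 2, 3, 4, 1, 5, 6
d = r₁ − r₂: -5, -1, 2, 2, 2, 2, -2
d²: 25, 1, 4, 4, 4, 4, 4; Σd² = 46
ρ = 1 − 6·46/(7·48) = 1 − 276/336 = 0.179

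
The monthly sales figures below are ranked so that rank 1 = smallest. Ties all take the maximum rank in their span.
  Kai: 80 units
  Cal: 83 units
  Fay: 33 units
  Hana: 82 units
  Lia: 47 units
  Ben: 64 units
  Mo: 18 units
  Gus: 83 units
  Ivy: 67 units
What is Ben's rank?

Sorted (ascending): 18, 33, 47, 64, 67, 80, 82, 83, 83
The 2 values of 83 occupy positions 8–9 → each gets rank 9.
Ben has value 64 units → rank 4.

4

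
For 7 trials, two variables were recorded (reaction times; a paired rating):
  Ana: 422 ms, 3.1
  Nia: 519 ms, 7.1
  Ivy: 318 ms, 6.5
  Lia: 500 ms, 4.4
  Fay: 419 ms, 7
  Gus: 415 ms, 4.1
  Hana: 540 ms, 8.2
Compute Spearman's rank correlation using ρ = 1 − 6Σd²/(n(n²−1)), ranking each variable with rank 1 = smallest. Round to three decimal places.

Ranks of variable 1: 4, 6, 1, 5, 3, 2, 7
Ranks of variable 2: 1, 6, 4, 3, 5, 2, 7
d = r₁ − r₂: 3, 0, -3, 2, -2, 0, 0
d²: 9, 0, 9, 4, 4, 0, 0; Σd² = 26
ρ = 1 − 6·26/(7·48) = 1 − 156/336 = 0.536

0.536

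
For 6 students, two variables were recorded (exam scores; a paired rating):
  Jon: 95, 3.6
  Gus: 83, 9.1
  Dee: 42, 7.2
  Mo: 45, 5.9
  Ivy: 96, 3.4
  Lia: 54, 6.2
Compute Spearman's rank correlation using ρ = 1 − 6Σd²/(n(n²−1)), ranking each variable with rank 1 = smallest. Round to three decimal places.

-0.600

Ranks of variable 1: 5, 4, 1, 2, 6, 3
Ranks of variable 2: 2, 6, 5, 3, 1, 4
d = r₁ − r₂: 3, -2, -4, -1, 5, -1
d²: 9, 4, 16, 1, 25, 1; Σd² = 56
ρ = 1 − 6·56/(6·35) = 1 − 336/210 = -0.600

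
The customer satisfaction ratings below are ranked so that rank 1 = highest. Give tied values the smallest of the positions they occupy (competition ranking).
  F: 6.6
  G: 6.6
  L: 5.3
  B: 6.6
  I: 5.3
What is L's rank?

Sorted (descending): 6.6, 6.6, 6.6, 5.3, 5.3
The 3 values of 6.6 occupy positions 1–3 → each gets rank 1.
The 2 values of 5.3 occupy positions 4–5 → each gets rank 4.
L has value 5.3 → rank 4.

4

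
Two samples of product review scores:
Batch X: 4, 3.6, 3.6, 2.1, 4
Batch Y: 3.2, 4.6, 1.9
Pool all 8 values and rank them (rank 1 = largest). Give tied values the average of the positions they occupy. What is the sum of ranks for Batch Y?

15

Sorted (descending): 4.6, 4, 4, 3.6, 3.6, 3.2, 2.1, 1.9
The 2 values of 4 occupy positions 2–3 → average rank (2+3)/2 = 2.5.
The 2 values of 3.6 occupy positions 4–5 → average rank (4+5)/2 = 4.5.
Batch Y values → pooled ranks: 3.2→6, 4.6→1, 1.9→8
Rank sum = 6 + 1 + 8 = 15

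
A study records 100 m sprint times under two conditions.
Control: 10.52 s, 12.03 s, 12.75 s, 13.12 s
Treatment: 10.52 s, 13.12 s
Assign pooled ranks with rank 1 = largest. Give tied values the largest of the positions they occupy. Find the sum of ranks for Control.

15

Sorted (descending): 13.12, 13.12, 12.75, 12.03, 10.52, 10.52
The 2 values of 13.12 occupy positions 1–2 → each gets rank 2.
The 2 values of 10.52 occupy positions 5–6 → each gets rank 6.
Control values → pooled ranks: 10.52→6, 12.03→4, 12.75→3, 13.12→2
Rank sum = 6 + 4 + 3 + 2 = 15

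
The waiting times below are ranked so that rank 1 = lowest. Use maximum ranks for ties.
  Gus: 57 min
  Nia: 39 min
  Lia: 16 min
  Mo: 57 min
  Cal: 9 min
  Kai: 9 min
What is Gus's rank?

6

Sorted (ascending): 9, 9, 16, 39, 57, 57
The 2 values of 9 occupy positions 1–2 → each gets rank 2.
The 2 values of 57 occupy positions 5–6 → each gets rank 6.
Gus has value 57 min → rank 6.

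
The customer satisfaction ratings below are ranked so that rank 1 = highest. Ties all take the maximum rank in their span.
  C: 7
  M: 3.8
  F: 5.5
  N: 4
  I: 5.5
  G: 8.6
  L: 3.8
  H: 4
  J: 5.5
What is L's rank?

Sorted (descending): 8.6, 7, 5.5, 5.5, 5.5, 4, 4, 3.8, 3.8
The 3 values of 5.5 occupy positions 3–5 → each gets rank 5.
The 2 values of 4 occupy positions 6–7 → each gets rank 7.
The 2 values of 3.8 occupy positions 8–9 → each gets rank 9.
L has value 3.8 → rank 9.

9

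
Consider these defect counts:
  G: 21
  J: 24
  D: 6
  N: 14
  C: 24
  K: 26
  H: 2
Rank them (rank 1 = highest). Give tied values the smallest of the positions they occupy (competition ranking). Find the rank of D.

Sorted (descending): 26, 24, 24, 21, 14, 6, 2
The 2 values of 24 occupy positions 2–3 → each gets rank 2.
D has value 6 → rank 6.

6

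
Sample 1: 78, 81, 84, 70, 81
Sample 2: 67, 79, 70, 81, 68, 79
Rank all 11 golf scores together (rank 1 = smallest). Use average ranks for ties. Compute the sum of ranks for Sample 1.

Sorted (ascending): 67, 68, 70, 70, 78, 79, 79, 81, 81, 81, 84
The 2 values of 70 occupy positions 3–4 → average rank (3+4)/2 = 3.5.
The 2 values of 79 occupy positions 6–7 → average rank (6+7)/2 = 6.5.
The 3 values of 81 occupy positions 8–10 → average rank 9.
Sample 1 values → pooled ranks: 78→5, 81→9, 84→11, 70→3.5, 81→9
Rank sum = 5 + 9 + 11 + 3.5 + 9 = 37.5

37.5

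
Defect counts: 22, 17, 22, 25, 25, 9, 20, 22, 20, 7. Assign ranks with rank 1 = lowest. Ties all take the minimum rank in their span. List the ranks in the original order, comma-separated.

Sorted (ascending): 7, 9, 17, 20, 20, 22, 22, 22, 25, 25
The 2 values of 20 occupy positions 4–5 → each gets rank 4.
The 3 values of 22 occupy positions 6–8 → each gets rank 6.
The 2 values of 25 occupy positions 9–10 → each gets rank 9.

6, 3, 6, 9, 9, 2, 4, 6, 4, 1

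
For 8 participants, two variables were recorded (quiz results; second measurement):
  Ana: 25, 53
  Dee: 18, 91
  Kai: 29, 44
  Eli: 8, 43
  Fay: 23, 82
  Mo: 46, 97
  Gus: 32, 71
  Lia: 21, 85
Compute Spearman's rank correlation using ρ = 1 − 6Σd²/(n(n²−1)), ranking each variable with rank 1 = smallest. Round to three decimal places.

Ranks of variable 1: 5, 2, 6, 1, 4, 8, 7, 3
Ranks of variable 2: 3, 7, 2, 1, 5, 8, 4, 6
d = r₁ − r₂: 2, -5, 4, 0, -1, 0, 3, -3
d²: 4, 25, 16, 0, 1, 0, 9, 9; Σd² = 64
ρ = 1 − 6·64/(8·63) = 1 − 384/504 = 0.238

0.238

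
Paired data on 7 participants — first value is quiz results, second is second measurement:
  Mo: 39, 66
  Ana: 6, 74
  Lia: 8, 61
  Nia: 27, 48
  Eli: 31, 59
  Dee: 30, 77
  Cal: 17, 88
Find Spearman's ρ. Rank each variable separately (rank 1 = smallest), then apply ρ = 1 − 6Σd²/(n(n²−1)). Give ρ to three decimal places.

-0.214

Ranks of variable 1: 7, 1, 2, 4, 6, 5, 3
Ranks of variable 2: 4, 5, 3, 1, 2, 6, 7
d = r₁ − r₂: 3, -4, -1, 3, 4, -1, -4
d²: 9, 16, 1, 9, 16, 1, 16; Σd² = 68
ρ = 1 − 6·68/(7·48) = 1 − 408/336 = -0.214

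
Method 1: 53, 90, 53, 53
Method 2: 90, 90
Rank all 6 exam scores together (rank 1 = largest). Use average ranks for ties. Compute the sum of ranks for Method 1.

17

Sorted (descending): 90, 90, 90, 53, 53, 53
The 3 values of 90 occupy positions 1–3 → average rank 2.
The 3 values of 53 occupy positions 4–6 → average rank 5.
Method 1 values → pooled ranks: 53→5, 90→2, 53→5, 53→5
Rank sum = 5 + 2 + 5 + 5 = 17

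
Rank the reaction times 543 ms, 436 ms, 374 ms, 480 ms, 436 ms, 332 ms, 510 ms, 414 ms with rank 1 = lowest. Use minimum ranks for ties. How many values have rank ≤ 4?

5

Sorted (ascending): 332, 374, 414, 436, 436, 480, 510, 543
The 2 values of 436 occupy positions 4–5 → each gets rank 4.
Ranks ≤ 4: {1, 2, 3, 4, 4} → 5 values.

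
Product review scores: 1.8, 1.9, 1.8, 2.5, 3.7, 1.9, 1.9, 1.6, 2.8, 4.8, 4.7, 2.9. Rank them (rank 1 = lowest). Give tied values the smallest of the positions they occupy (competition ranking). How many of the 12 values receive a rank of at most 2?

Sorted (ascending): 1.6, 1.8, 1.8, 1.9, 1.9, 1.9, 2.5, 2.8, 2.9, 3.7, 4.7, 4.8
The 2 values of 1.8 occupy positions 2–3 → each gets rank 2.
The 3 values of 1.9 occupy positions 4–6 → each gets rank 4.
Ranks ≤ 2: {1, 2, 2} → 3 values.

3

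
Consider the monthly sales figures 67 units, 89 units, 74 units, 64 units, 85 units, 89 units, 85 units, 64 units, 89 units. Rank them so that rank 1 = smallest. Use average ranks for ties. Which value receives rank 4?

Sorted (ascending): 64, 64, 67, 74, 85, 85, 89, 89, 89
The 2 values of 64 occupy positions 1–2 → average rank (1+2)/2 = 1.5.
The 2 values of 85 occupy positions 5–6 → average rank (5+6)/2 = 5.5.
The 3 values of 89 occupy positions 7–9 → average rank 8.
Rank 4 → value 74.

74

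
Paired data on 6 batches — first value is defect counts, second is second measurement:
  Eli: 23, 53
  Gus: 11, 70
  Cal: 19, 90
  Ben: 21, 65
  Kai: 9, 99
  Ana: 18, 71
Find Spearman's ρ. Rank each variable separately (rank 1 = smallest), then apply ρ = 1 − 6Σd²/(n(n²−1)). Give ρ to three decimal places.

-0.771

Ranks of variable 1: 6, 2, 4, 5, 1, 3
Ranks of variable 2: 1, 3, 5, 2, 6, 4
d = r₁ − r₂: 5, -1, -1, 3, -5, -1
d²: 25, 1, 1, 9, 25, 1; Σd² = 62
ρ = 1 − 6·62/(6·35) = 1 − 372/210 = -0.771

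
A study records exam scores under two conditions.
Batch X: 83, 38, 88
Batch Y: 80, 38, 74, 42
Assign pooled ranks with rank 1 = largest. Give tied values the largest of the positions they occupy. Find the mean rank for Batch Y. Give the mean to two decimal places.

Sorted (descending): 88, 83, 80, 74, 42, 38, 38
The 2 values of 38 occupy positions 6–7 → each gets rank 7.
Batch Y values → pooled ranks: 80→3, 38→7, 74→4, 42→5
Mean rank = (3 + 7 + 4 + 5) / 4 = 4.75

4.75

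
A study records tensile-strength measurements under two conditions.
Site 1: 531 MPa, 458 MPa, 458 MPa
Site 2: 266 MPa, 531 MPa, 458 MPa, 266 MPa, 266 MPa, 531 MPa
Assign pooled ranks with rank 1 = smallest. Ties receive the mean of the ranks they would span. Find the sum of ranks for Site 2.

27

Sorted (ascending): 266, 266, 266, 458, 458, 458, 531, 531, 531
The 3 values of 266 occupy positions 1–3 → average rank 2.
The 3 values of 458 occupy positions 4–6 → average rank 5.
The 3 values of 531 occupy positions 7–9 → average rank 8.
Site 2 values → pooled ranks: 266→2, 531→8, 458→5, 266→2, 266→2, 531→8
Rank sum = 2 + 8 + 5 + 2 + 2 + 8 = 27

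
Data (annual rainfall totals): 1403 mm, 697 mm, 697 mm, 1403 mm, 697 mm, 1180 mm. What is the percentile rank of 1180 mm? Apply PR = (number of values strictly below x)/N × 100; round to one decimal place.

N = 6.
Strictly below 1180: 3. Equal to 1180: 1.
PR = 3/6 × 100 = 50.0

50.0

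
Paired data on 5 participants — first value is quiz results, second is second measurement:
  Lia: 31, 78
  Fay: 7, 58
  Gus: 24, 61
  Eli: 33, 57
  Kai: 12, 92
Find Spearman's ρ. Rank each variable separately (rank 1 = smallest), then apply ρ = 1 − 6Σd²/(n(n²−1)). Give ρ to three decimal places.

-0.300

Ranks of variable 1: 4, 1, 3, 5, 2
Ranks of variable 2: 4, 2, 3, 1, 5
d = r₁ − r₂: 0, -1, 0, 4, -3
d²: 0, 1, 0, 16, 9; Σd² = 26
ρ = 1 − 6·26/(5·24) = 1 − 156/120 = -0.300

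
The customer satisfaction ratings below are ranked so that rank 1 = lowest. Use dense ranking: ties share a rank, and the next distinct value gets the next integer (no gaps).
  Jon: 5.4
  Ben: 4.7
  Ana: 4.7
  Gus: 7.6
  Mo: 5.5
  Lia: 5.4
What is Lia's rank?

Sorted (ascending): 4.7, 4.7, 5.4, 5.4, 5.5, 7.6
The 2 values of 4.7 share dense rank 1.
The 2 values of 5.4 share dense rank 2.
Remaining distinct values take the next consecutive integers.
Lia has value 5.4 → rank 2.

2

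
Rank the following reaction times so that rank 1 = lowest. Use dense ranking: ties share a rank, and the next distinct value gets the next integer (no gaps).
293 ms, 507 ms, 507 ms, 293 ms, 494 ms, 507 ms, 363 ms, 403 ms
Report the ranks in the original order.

Sorted (ascending): 293, 293, 363, 403, 494, 507, 507, 507
The 2 values of 293 share dense rank 1.
The 3 values of 507 share dense rank 5.
Remaining distinct values take the next consecutive integers.

1, 5, 5, 1, 4, 5, 2, 3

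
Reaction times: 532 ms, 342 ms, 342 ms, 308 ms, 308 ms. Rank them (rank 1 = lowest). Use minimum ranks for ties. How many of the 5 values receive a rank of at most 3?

Sorted (ascending): 308, 308, 342, 342, 532
The 2 values of 308 occupy positions 1–2 → each gets rank 1.
The 2 values of 342 occupy positions 3–4 → each gets rank 3.
Ranks ≤ 3: {1, 1, 3, 3} → 4 values.

4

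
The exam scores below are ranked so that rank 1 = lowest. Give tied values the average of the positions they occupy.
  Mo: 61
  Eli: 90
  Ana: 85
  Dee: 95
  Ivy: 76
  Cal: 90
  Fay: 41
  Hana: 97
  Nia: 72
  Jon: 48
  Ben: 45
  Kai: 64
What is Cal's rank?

Sorted (ascending): 41, 45, 48, 61, 64, 72, 76, 85, 90, 90, 95, 97
The 2 values of 90 occupy positions 9–10 → average rank (9+10)/2 = 9.5.
Cal has value 90 → rank 9.5.

9.5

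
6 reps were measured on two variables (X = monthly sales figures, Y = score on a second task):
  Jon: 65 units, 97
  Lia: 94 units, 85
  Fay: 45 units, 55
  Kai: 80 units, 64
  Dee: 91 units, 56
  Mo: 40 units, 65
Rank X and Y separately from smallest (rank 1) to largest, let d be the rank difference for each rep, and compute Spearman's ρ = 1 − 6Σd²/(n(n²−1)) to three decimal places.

Ranks of variable 1: 3, 6, 2, 4, 5, 1
Ranks of variable 2: 6, 5, 1, 3, 2, 4
d = r₁ − r₂: -3, 1, 1, 1, 3, -3
d²: 9, 1, 1, 1, 9, 9; Σd² = 30
ρ = 1 − 6·30/(6·35) = 1 − 180/210 = 0.143

0.143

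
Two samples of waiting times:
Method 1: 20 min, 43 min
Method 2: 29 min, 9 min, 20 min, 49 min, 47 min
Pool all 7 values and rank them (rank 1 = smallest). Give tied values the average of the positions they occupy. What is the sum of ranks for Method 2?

20.5

Sorted (ascending): 9, 20, 20, 29, 43, 47, 49
The 2 values of 20 occupy positions 2–3 → average rank (2+3)/2 = 2.5.
Method 2 values → pooled ranks: 29→4, 9→1, 20→2.5, 49→7, 47→6
Rank sum = 4 + 1 + 2.5 + 7 + 6 = 20.5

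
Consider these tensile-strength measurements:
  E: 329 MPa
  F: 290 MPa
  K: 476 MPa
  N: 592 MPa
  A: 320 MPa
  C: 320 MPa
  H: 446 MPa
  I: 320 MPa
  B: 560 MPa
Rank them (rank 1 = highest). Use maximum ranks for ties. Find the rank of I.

Sorted (descending): 592, 560, 476, 446, 329, 320, 320, 320, 290
The 3 values of 320 occupy positions 6–8 → each gets rank 8.
I has value 320 MPa → rank 8.

8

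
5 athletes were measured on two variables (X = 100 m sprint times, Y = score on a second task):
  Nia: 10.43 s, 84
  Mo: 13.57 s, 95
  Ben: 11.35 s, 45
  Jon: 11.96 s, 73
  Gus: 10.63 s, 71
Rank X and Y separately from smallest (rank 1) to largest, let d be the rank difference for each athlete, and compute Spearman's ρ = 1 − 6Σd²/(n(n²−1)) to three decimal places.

Ranks of variable 1: 1, 5, 3, 4, 2
Ranks of variable 2: 4, 5, 1, 3, 2
d = r₁ − r₂: -3, 0, 2, 1, 0
d²: 9, 0, 4, 1, 0; Σd² = 14
ρ = 1 − 6·14/(5·24) = 1 − 84/120 = 0.300

0.300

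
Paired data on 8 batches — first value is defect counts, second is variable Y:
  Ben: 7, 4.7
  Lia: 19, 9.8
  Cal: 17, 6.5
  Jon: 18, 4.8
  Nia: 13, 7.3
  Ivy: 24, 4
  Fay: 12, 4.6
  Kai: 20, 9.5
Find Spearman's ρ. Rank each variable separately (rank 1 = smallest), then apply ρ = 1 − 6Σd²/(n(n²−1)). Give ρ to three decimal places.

0.190

Ranks of variable 1: 1, 6, 4, 5, 3, 8, 2, 7
Ranks of variable 2: 3, 8, 5, 4, 6, 1, 2, 7
d = r₁ − r₂: -2, -2, -1, 1, -3, 7, 0, 0
d²: 4, 4, 1, 1, 9, 49, 0, 0; Σd² = 68
ρ = 1 − 6·68/(8·63) = 1 − 408/504 = 0.190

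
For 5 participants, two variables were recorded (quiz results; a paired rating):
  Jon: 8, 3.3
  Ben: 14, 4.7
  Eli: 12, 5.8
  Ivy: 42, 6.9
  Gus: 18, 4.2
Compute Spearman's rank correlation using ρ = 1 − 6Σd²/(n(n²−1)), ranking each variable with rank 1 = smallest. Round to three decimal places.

0.600

Ranks of variable 1: 1, 3, 2, 5, 4
Ranks of variable 2: 1, 3, 4, 5, 2
d = r₁ − r₂: 0, 0, -2, 0, 2
d²: 0, 0, 4, 0, 4; Σd² = 8
ρ = 1 − 6·8/(5·24) = 1 − 48/120 = 0.600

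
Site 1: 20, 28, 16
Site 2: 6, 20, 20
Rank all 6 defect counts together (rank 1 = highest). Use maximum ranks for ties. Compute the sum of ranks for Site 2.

Sorted (descending): 28, 20, 20, 20, 16, 6
The 3 values of 20 occupy positions 2–4 → each gets rank 4.
Site 2 values → pooled ranks: 6→6, 20→4, 20→4
Rank sum = 6 + 4 + 4 = 14

14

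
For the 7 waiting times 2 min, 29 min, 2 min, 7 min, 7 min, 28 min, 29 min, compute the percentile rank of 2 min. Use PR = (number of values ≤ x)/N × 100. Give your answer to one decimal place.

N = 7.
Strictly below 2: 0. Equal to 2: 2.
PR = 2/7 × 100 = 28.6

28.6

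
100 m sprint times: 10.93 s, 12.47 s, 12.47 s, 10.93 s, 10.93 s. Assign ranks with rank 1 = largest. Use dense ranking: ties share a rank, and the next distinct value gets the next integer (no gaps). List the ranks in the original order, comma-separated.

2, 1, 1, 2, 2

Sorted (descending): 12.47, 12.47, 10.93, 10.93, 10.93
The 2 values of 12.47 share dense rank 1.
The 3 values of 10.93 share dense rank 2.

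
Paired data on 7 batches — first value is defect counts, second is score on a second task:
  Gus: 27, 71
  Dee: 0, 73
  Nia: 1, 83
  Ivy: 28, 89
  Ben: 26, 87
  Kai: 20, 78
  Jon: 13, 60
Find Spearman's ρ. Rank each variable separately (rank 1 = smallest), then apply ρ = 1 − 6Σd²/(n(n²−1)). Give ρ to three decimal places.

Ranks of variable 1: 6, 1, 2, 7, 5, 4, 3
Ranks of variable 2: 2, 3, 5, 7, 6, 4, 1
d = r₁ − r₂: 4, -2, -3, 0, -1, 0, 2
d²: 16, 4, 9, 0, 1, 0, 4; Σd² = 34
ρ = 1 − 6·34/(7·48) = 1 − 204/336 = 0.393

0.393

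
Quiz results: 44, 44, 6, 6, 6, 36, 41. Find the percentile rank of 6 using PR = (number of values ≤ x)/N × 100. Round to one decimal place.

N = 7.
Strictly below 6: 0. Equal to 6: 3.
PR = 3/7 × 100 = 42.9

42.9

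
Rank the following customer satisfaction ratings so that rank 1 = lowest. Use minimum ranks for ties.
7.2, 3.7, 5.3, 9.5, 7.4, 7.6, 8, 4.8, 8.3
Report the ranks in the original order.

4, 1, 3, 9, 5, 6, 7, 2, 8

Sorted (ascending): 3.7, 4.8, 5.3, 7.2, 7.4, 7.6, 8, 8.3, 9.5
No ties — each value takes its position as its rank.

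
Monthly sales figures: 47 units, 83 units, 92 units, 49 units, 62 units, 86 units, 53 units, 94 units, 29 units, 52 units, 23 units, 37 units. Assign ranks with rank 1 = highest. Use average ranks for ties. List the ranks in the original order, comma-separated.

Sorted (descending): 94, 92, 86, 83, 62, 53, 52, 49, 47, 37, 29, 23
No ties — each value takes its position as its rank.

9, 4, 2, 8, 5, 3, 6, 1, 11, 7, 12, 10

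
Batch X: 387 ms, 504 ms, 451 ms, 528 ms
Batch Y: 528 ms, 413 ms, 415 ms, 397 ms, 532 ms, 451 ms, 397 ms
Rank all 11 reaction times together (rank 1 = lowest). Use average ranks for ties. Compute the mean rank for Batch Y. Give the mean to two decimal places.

5.86

Sorted (ascending): 387, 397, 397, 413, 415, 451, 451, 504, 528, 528, 532
The 2 values of 397 occupy positions 2–3 → average rank (2+3)/2 = 2.5.
The 2 values of 451 occupy positions 6–7 → average rank (6+7)/2 = 6.5.
The 2 values of 528 occupy positions 9–10 → average rank (9+10)/2 = 9.5.
Batch Y values → pooled ranks: 528→9.5, 413→4, 415→5, 397→2.5, 532→11, 451→6.5, 397→2.5
Mean rank = (9.5 + 4 + 5 + 2.5 + 11 + 6.5 + 2.5) / 7 = 5.86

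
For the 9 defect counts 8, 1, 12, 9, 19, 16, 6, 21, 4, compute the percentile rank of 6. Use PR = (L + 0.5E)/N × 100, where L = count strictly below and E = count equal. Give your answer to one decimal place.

N = 9.
Strictly below 6: 2. Equal to 6: 1.
PR = (2 + 0.5·1)/9 × 100 = 27.8

27.8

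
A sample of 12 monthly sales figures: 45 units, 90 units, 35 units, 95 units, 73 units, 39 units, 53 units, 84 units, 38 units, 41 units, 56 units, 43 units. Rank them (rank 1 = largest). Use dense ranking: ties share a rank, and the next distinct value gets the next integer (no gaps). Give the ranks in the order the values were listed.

Sorted (descending): 95, 90, 84, 73, 56, 53, 45, 43, 41, 39, 38, 35
No ties — each value takes its position as its rank.

7, 2, 12, 1, 4, 10, 6, 3, 11, 9, 5, 8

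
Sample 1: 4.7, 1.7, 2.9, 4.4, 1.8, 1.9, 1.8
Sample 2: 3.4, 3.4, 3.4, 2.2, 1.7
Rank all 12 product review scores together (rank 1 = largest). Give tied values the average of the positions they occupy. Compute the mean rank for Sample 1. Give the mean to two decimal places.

6.79

Sorted (descending): 4.7, 4.4, 3.4, 3.4, 3.4, 2.9, 2.2, 1.9, 1.8, 1.8, 1.7, 1.7
The 3 values of 3.4 occupy positions 3–5 → average rank 4.
The 2 values of 1.8 occupy positions 9–10 → average rank (9+10)/2 = 9.5.
The 2 values of 1.7 occupy positions 11–12 → average rank (11+12)/2 = 11.5.
Sample 1 values → pooled ranks: 4.7→1, 1.7→11.5, 2.9→6, 4.4→2, 1.8→9.5, 1.9→8, 1.8→9.5
Mean rank = (1 + 11.5 + 6 + 2 + 9.5 + 8 + 9.5) / 7 = 6.79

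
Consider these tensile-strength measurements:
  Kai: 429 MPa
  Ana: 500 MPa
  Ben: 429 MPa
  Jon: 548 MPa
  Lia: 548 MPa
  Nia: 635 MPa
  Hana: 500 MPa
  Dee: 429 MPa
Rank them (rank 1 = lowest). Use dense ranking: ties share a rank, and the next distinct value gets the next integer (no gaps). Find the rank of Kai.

1

Sorted (ascending): 429, 429, 429, 500, 500, 548, 548, 635
The 3 values of 429 share dense rank 1.
The 2 values of 500 share dense rank 2.
The 2 values of 548 share dense rank 3.
Remaining distinct values take the next consecutive integers.
Kai has value 429 MPa → rank 1.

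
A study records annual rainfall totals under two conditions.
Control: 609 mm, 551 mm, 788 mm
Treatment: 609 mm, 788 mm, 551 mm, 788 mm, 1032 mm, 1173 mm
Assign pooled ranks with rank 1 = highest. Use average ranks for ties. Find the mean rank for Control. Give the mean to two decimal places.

6.33

Sorted (descending): 1173, 1032, 788, 788, 788, 609, 609, 551, 551
The 3 values of 788 occupy positions 3–5 → average rank 4.
The 2 values of 609 occupy positions 6–7 → average rank (6+7)/2 = 6.5.
The 2 values of 551 occupy positions 8–9 → average rank (8+9)/2 = 8.5.
Control values → pooled ranks: 609→6.5, 551→8.5, 788→4
Mean rank = (6.5 + 8.5 + 4) / 3 = 6.33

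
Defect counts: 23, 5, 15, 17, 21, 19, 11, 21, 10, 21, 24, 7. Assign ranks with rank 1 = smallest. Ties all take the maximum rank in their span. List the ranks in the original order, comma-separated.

Sorted (ascending): 5, 7, 10, 11, 15, 17, 19, 21, 21, 21, 23, 24
The 3 values of 21 occupy positions 8–10 → each gets rank 10.

11, 1, 5, 6, 10, 7, 4, 10, 3, 10, 12, 2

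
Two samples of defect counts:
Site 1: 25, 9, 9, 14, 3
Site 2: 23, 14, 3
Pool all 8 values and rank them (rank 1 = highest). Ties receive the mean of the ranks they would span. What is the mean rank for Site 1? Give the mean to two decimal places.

Sorted (descending): 25, 23, 14, 14, 9, 9, 3, 3
The 2 values of 14 occupy positions 3–4 → average rank (3+4)/2 = 3.5.
The 2 values of 9 occupy positions 5–6 → average rank (5+6)/2 = 5.5.
The 2 values of 3 occupy positions 7–8 → average rank (7+8)/2 = 7.5.
Site 1 values → pooled ranks: 25→1, 9→5.5, 9→5.5, 14→3.5, 3→7.5
Mean rank = (1 + 5.5 + 5.5 + 3.5 + 7.5) / 5 = 4.60

4.60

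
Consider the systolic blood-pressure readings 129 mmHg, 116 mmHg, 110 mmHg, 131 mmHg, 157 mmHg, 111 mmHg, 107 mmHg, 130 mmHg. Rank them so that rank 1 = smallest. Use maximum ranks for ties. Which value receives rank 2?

110

Sorted (ascending): 107, 110, 111, 116, 129, 130, 131, 157
No ties — each value takes its position as its rank.
Rank 2 → value 110.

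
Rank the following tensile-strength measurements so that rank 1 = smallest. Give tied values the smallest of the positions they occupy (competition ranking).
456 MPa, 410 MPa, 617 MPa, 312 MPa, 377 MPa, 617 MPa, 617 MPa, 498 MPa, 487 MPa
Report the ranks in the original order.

4, 3, 7, 1, 2, 7, 7, 6, 5

Sorted (ascending): 312, 377, 410, 456, 487, 498, 617, 617, 617
The 3 values of 617 occupy positions 7–9 → each gets rank 7.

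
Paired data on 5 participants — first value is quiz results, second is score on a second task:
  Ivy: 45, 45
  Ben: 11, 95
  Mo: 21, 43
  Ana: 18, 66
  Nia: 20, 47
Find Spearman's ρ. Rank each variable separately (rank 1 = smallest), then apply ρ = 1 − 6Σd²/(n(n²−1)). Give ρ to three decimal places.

Ranks of variable 1: 5, 1, 4, 2, 3
Ranks of variable 2: 2, 5, 1, 4, 3
d = r₁ − r₂: 3, -4, 3, -2, 0
d²: 9, 16, 9, 4, 0; Σd² = 38
ρ = 1 − 6·38/(5·24) = 1 − 228/120 = -0.900

-0.900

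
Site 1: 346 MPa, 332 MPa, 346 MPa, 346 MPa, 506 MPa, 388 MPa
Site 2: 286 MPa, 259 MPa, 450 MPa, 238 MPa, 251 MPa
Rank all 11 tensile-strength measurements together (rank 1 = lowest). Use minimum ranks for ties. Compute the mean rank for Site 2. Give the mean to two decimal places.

Sorted (ascending): 238, 251, 259, 286, 332, 346, 346, 346, 388, 450, 506
The 3 values of 346 occupy positions 6–8 → each gets rank 6.
Site 2 values → pooled ranks: 286→4, 259→3, 450→10, 238→1, 251→2
Mean rank = (4 + 3 + 10 + 1 + 2) / 5 = 4.00

4.00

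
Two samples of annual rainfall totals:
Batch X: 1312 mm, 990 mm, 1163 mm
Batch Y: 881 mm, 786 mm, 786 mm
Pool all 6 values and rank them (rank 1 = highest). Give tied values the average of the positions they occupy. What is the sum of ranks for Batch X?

6

Sorted (descending): 1312, 1163, 990, 881, 786, 786
The 2 values of 786 occupy positions 5–6 → average rank (5+6)/2 = 5.5.
Batch X values → pooled ranks: 1312→1, 990→3, 1163→2
Rank sum = 1 + 3 + 2 = 6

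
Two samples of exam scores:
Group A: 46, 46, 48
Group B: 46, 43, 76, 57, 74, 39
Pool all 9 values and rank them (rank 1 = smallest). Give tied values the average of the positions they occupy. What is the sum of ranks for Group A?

Sorted (ascending): 39, 43, 46, 46, 46, 48, 57, 74, 76
The 3 values of 46 occupy positions 3–5 → average rank 4.
Group A values → pooled ranks: 46→4, 46→4, 48→6
Rank sum = 4 + 4 + 6 = 14

14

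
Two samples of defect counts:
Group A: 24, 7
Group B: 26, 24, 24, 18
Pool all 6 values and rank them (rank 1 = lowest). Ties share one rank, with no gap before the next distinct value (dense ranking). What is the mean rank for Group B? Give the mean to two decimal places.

Sorted (ascending): 7, 18, 24, 24, 24, 26
The 3 values of 24 share dense rank 3.
Remaining distinct values take the next consecutive integers.
Group B values → pooled ranks: 26→4, 24→3, 24→3, 18→2
Mean rank = (4 + 3 + 3 + 2) / 4 = 3.00

3.00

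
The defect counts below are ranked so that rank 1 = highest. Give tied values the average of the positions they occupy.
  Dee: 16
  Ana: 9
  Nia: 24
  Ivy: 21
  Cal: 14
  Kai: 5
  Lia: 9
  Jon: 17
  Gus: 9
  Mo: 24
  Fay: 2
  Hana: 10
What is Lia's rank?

9

Sorted (descending): 24, 24, 21, 17, 16, 14, 10, 9, 9, 9, 5, 2
The 2 values of 24 occupy positions 1–2 → average rank (1+2)/2 = 1.5.
The 3 values of 9 occupy positions 8–10 → average rank 9.
Lia has value 9 → rank 9.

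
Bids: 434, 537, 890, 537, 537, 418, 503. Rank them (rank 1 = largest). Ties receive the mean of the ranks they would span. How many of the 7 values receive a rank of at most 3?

4

Sorted (descending): 890, 537, 537, 537, 503, 434, 418
The 3 values of 537 occupy positions 2–4 → average rank 3.
Ranks ≤ 3: {1, 3, 3, 3} → 4 values.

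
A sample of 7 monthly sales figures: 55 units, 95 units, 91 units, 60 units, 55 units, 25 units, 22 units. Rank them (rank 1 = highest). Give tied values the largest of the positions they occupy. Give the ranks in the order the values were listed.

Sorted (descending): 95, 91, 60, 55, 55, 25, 22
The 2 values of 55 occupy positions 4–5 → each gets rank 5.

5, 1, 2, 3, 5, 6, 7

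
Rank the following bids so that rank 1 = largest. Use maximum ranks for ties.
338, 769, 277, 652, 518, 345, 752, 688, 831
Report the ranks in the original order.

8, 2, 9, 5, 6, 7, 3, 4, 1

Sorted (descending): 831, 769, 752, 688, 652, 518, 345, 338, 277
No ties — each value takes its position as its rank.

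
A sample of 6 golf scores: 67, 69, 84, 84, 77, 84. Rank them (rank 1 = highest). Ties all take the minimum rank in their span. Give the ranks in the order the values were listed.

Sorted (descending): 84, 84, 84, 77, 69, 67
The 3 values of 84 occupy positions 1–3 → each gets rank 1.

6, 5, 1, 1, 4, 1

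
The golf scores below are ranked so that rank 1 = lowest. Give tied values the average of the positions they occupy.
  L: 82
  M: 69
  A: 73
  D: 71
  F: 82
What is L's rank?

4.5

Sorted (ascending): 69, 71, 73, 82, 82
The 2 values of 82 occupy positions 4–5 → average rank (4+5)/2 = 4.5.
L has value 82 → rank 4.5.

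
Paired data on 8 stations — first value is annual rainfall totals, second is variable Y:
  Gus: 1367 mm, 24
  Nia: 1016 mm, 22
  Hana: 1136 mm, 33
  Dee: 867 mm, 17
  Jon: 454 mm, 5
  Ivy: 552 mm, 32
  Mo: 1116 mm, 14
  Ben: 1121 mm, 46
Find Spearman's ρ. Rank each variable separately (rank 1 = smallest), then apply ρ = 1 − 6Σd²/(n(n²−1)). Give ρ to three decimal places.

0.548

Ranks of variable 1: 8, 4, 7, 3, 1, 2, 5, 6
Ranks of variable 2: 5, 4, 7, 3, 1, 6, 2, 8
d = r₁ − r₂: 3, 0, 0, 0, 0, -4, 3, -2
d²: 9, 0, 0, 0, 0, 16, 9, 4; Σd² = 38
ρ = 1 − 6·38/(8·63) = 1 − 228/504 = 0.548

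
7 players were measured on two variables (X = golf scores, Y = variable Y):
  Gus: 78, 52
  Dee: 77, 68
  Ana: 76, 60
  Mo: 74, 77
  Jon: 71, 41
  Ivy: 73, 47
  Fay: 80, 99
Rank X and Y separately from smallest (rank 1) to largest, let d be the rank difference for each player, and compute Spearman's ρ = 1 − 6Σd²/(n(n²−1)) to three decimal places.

Ranks of variable 1: 6, 5, 4, 3, 1, 2, 7
Ranks of variable 2: 3, 5, 4, 6, 1, 2, 7
d = r₁ − r₂: 3, 0, 0, -3, 0, 0, 0
d²: 9, 0, 0, 9, 0, 0, 0; Σd² = 18
ρ = 1 − 6·18/(7·48) = 1 − 108/336 = 0.679

0.679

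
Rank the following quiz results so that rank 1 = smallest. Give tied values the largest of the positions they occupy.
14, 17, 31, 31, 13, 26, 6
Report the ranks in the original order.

3, 4, 7, 7, 2, 5, 1

Sorted (ascending): 6, 13, 14, 17, 26, 31, 31
The 2 values of 31 occupy positions 6–7 → each gets rank 7.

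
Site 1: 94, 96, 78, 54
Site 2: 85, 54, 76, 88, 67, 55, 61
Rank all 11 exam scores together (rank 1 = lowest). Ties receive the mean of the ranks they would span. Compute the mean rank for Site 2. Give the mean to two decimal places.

5.21

Sorted (ascending): 54, 54, 55, 61, 67, 76, 78, 85, 88, 94, 96
The 2 values of 54 occupy positions 1–2 → average rank (1+2)/2 = 1.5.
Site 2 values → pooled ranks: 85→8, 54→1.5, 76→6, 88→9, 67→5, 55→3, 61→4
Mean rank = (8 + 1.5 + 6 + 9 + 5 + 3 + 4) / 7 = 5.21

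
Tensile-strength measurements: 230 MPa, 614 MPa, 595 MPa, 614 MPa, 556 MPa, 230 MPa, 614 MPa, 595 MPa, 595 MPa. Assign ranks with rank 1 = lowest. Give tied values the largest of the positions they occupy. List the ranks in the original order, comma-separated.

2, 9, 6, 9, 3, 2, 9, 6, 6

Sorted (ascending): 230, 230, 556, 595, 595, 595, 614, 614, 614
The 2 values of 230 occupy positions 1–2 → each gets rank 2.
The 3 values of 595 occupy positions 4–6 → each gets rank 6.
The 3 values of 614 occupy positions 7–9 → each gets rank 9.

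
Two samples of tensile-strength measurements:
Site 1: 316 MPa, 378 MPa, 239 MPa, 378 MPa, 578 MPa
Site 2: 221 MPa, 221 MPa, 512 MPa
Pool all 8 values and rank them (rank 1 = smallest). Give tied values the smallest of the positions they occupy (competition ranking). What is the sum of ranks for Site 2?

Sorted (ascending): 221, 221, 239, 316, 378, 378, 512, 578
The 2 values of 221 occupy positions 1–2 → each gets rank 1.
The 2 values of 378 occupy positions 5–6 → each gets rank 5.
Site 2 values → pooled ranks: 221→1, 221→1, 512→7
Rank sum = 1 + 1 + 7 = 9

9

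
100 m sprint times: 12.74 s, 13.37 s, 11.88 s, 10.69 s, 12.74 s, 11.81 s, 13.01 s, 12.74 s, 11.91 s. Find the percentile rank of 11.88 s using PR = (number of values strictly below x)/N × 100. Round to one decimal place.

N = 9.
Strictly below 11.88: 2. Equal to 11.88: 1.
PR = 2/9 × 100 = 22.2

22.2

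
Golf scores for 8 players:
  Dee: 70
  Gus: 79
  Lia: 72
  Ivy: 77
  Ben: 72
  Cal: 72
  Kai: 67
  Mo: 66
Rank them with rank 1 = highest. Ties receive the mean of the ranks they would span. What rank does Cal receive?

4

Sorted (descending): 79, 77, 72, 72, 72, 70, 67, 66
The 3 values of 72 occupy positions 3–5 → average rank 4.
Cal has value 72 → rank 4.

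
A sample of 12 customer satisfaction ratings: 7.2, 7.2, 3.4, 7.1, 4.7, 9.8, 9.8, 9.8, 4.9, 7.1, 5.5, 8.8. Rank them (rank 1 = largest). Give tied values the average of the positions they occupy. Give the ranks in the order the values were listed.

5.5, 5.5, 12, 7.5, 11, 2, 2, 2, 10, 7.5, 9, 4

Sorted (descending): 9.8, 9.8, 9.8, 8.8, 7.2, 7.2, 7.1, 7.1, 5.5, 4.9, 4.7, 3.4
The 3 values of 9.8 occupy positions 1–3 → average rank 2.
The 2 values of 7.2 occupy positions 5–6 → average rank (5+6)/2 = 5.5.
The 2 values of 7.1 occupy positions 7–8 → average rank (7+8)/2 = 7.5.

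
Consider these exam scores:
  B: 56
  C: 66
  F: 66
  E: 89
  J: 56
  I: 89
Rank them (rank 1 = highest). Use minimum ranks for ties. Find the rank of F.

3

Sorted (descending): 89, 89, 66, 66, 56, 56
The 2 values of 89 occupy positions 1–2 → each gets rank 1.
The 2 values of 66 occupy positions 3–4 → each gets rank 3.
The 2 values of 56 occupy positions 5–6 → each gets rank 5.
F has value 66 → rank 3.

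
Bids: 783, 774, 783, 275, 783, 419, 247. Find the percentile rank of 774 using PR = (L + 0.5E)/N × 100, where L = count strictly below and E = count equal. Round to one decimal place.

50.0

N = 7.
Strictly below 774: 3. Equal to 774: 1.
PR = (3 + 0.5·1)/7 × 100 = 50.0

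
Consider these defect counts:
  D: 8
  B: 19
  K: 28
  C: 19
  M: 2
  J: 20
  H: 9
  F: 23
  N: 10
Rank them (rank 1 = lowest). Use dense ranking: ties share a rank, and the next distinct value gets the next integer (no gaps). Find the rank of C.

Sorted (ascending): 2, 8, 9, 10, 19, 19, 20, 23, 28
The 2 values of 19 share dense rank 5.
Remaining distinct values take the next consecutive integers.
C has value 19 → rank 5.

5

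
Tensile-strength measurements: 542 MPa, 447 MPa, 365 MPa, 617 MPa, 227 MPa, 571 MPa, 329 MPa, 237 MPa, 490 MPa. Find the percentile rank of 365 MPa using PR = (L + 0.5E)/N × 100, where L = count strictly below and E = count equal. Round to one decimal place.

N = 9.
Strictly below 365: 3. Equal to 365: 1.
PR = (3 + 0.5·1)/9 × 100 = 38.9

38.9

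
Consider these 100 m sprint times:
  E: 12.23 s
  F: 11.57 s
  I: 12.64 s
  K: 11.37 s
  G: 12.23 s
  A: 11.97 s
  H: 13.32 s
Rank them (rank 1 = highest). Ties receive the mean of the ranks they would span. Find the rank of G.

3.5

Sorted (descending): 13.32, 12.64, 12.23, 12.23, 11.97, 11.57, 11.37
The 2 values of 12.23 occupy positions 3–4 → average rank (3+4)/2 = 3.5.
G has value 12.23 s → rank 3.5.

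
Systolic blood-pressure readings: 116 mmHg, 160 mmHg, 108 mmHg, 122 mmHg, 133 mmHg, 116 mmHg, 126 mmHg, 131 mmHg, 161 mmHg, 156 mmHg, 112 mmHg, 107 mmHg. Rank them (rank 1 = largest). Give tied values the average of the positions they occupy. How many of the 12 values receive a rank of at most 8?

Sorted (descending): 161, 160, 156, 133, 131, 126, 122, 116, 116, 112, 108, 107
The 2 values of 116 occupy positions 8–9 → average rank (8+9)/2 = 8.5.
Ranks ≤ 8: {1, 2, 3, 4, 5, 6, 7} → 7 values.

7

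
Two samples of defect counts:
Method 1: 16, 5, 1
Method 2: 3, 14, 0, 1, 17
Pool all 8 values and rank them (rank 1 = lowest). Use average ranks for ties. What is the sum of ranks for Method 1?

Sorted (ascending): 0, 1, 1, 3, 5, 14, 16, 17
The 2 values of 1 occupy positions 2–3 → average rank (2+3)/2 = 2.5.
Method 1 values → pooled ranks: 16→7, 5→5, 1→2.5
Rank sum = 7 + 5 + 2.5 = 14.5

14.5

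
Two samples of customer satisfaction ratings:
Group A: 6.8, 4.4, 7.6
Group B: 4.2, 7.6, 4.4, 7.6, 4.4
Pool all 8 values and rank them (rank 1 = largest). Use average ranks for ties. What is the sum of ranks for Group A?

Sorted (descending): 7.6, 7.6, 7.6, 6.8, 4.4, 4.4, 4.4, 4.2
The 3 values of 7.6 occupy positions 1–3 → average rank 2.
The 3 values of 4.4 occupy positions 5–7 → average rank 6.
Group A values → pooled ranks: 6.8→4, 4.4→6, 7.6→2
Rank sum = 4 + 6 + 2 = 12

12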